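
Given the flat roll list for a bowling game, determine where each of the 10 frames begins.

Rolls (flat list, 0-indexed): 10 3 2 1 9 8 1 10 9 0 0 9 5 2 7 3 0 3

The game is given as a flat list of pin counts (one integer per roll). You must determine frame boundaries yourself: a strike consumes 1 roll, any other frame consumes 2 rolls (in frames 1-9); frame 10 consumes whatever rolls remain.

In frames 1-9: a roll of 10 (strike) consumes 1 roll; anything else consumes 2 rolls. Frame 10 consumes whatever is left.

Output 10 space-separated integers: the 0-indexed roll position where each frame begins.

Frame 1 starts at roll index 0: roll=10 (strike), consumes 1 roll
Frame 2 starts at roll index 1: rolls=3,2 (sum=5), consumes 2 rolls
Frame 3 starts at roll index 3: rolls=1,9 (sum=10), consumes 2 rolls
Frame 4 starts at roll index 5: rolls=8,1 (sum=9), consumes 2 rolls
Frame 5 starts at roll index 7: roll=10 (strike), consumes 1 roll
Frame 6 starts at roll index 8: rolls=9,0 (sum=9), consumes 2 rolls
Frame 7 starts at roll index 10: rolls=0,9 (sum=9), consumes 2 rolls
Frame 8 starts at roll index 12: rolls=5,2 (sum=7), consumes 2 rolls
Frame 9 starts at roll index 14: rolls=7,3 (sum=10), consumes 2 rolls
Frame 10 starts at roll index 16: 2 remaining rolls

Answer: 0 1 3 5 7 8 10 12 14 16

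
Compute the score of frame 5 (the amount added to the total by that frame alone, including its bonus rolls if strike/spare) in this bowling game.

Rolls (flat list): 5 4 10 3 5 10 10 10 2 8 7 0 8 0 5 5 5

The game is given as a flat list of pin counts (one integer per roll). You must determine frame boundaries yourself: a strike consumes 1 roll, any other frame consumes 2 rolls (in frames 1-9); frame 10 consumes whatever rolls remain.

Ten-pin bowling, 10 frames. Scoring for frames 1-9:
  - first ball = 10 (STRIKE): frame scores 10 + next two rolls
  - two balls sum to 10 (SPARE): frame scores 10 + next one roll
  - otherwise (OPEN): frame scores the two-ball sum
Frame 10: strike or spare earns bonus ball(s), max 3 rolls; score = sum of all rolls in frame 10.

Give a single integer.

Answer: 22

Derivation:
Frame 1: OPEN (5+4=9). Cumulative: 9
Frame 2: STRIKE. 10 + next two rolls (3+5) = 18. Cumulative: 27
Frame 3: OPEN (3+5=8). Cumulative: 35
Frame 4: STRIKE. 10 + next two rolls (10+10) = 30. Cumulative: 65
Frame 5: STRIKE. 10 + next two rolls (10+2) = 22. Cumulative: 87
Frame 6: STRIKE. 10 + next two rolls (2+8) = 20. Cumulative: 107
Frame 7: SPARE (2+8=10). 10 + next roll (7) = 17. Cumulative: 124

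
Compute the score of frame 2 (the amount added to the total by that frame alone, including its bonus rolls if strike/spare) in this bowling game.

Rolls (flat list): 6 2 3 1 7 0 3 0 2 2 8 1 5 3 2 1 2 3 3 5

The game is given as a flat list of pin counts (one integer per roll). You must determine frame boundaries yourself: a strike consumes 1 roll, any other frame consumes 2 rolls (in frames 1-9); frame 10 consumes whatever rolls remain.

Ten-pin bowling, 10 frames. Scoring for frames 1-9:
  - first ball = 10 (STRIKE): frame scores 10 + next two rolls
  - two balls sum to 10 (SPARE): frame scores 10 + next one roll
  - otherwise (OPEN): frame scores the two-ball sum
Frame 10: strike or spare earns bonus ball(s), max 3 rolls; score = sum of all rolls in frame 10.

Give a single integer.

Frame 1: OPEN (6+2=8). Cumulative: 8
Frame 2: OPEN (3+1=4). Cumulative: 12
Frame 3: OPEN (7+0=7). Cumulative: 19
Frame 4: OPEN (3+0=3). Cumulative: 22

Answer: 4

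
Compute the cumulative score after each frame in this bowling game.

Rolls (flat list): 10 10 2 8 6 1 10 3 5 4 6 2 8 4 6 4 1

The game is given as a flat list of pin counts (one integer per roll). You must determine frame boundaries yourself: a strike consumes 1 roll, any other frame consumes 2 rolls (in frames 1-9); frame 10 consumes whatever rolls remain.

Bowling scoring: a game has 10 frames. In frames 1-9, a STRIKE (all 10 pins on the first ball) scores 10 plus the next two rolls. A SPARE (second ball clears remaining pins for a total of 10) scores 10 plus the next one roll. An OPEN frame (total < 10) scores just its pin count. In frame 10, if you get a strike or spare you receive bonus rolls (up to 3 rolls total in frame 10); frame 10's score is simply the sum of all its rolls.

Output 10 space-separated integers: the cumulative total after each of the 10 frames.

Answer: 22 42 58 65 83 91 103 117 131 136

Derivation:
Frame 1: STRIKE. 10 + next two rolls (10+2) = 22. Cumulative: 22
Frame 2: STRIKE. 10 + next two rolls (2+8) = 20. Cumulative: 42
Frame 3: SPARE (2+8=10). 10 + next roll (6) = 16. Cumulative: 58
Frame 4: OPEN (6+1=7). Cumulative: 65
Frame 5: STRIKE. 10 + next two rolls (3+5) = 18. Cumulative: 83
Frame 6: OPEN (3+5=8). Cumulative: 91
Frame 7: SPARE (4+6=10). 10 + next roll (2) = 12. Cumulative: 103
Frame 8: SPARE (2+8=10). 10 + next roll (4) = 14. Cumulative: 117
Frame 9: SPARE (4+6=10). 10 + next roll (4) = 14. Cumulative: 131
Frame 10: OPEN. Sum of all frame-10 rolls (4+1) = 5. Cumulative: 136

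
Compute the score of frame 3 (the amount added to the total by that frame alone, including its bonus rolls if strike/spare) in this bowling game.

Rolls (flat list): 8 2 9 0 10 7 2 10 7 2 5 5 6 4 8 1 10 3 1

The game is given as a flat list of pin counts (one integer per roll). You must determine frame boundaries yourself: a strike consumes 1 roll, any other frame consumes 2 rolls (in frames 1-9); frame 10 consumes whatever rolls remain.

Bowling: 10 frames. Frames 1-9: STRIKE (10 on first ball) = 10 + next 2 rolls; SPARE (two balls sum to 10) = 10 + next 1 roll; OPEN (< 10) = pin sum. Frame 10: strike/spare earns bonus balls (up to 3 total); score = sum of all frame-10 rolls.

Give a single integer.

Frame 1: SPARE (8+2=10). 10 + next roll (9) = 19. Cumulative: 19
Frame 2: OPEN (9+0=9). Cumulative: 28
Frame 3: STRIKE. 10 + next two rolls (7+2) = 19. Cumulative: 47
Frame 4: OPEN (7+2=9). Cumulative: 56
Frame 5: STRIKE. 10 + next two rolls (7+2) = 19. Cumulative: 75

Answer: 19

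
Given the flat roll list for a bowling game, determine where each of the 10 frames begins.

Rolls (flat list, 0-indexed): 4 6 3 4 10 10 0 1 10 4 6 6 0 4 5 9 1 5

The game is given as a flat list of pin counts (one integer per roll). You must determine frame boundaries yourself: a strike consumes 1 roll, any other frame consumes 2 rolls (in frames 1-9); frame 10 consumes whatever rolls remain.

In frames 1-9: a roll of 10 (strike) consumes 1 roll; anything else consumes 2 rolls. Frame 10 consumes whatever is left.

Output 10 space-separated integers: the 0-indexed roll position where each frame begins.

Frame 1 starts at roll index 0: rolls=4,6 (sum=10), consumes 2 rolls
Frame 2 starts at roll index 2: rolls=3,4 (sum=7), consumes 2 rolls
Frame 3 starts at roll index 4: roll=10 (strike), consumes 1 roll
Frame 4 starts at roll index 5: roll=10 (strike), consumes 1 roll
Frame 5 starts at roll index 6: rolls=0,1 (sum=1), consumes 2 rolls
Frame 6 starts at roll index 8: roll=10 (strike), consumes 1 roll
Frame 7 starts at roll index 9: rolls=4,6 (sum=10), consumes 2 rolls
Frame 8 starts at roll index 11: rolls=6,0 (sum=6), consumes 2 rolls
Frame 9 starts at roll index 13: rolls=4,5 (sum=9), consumes 2 rolls
Frame 10 starts at roll index 15: 3 remaining rolls

Answer: 0 2 4 5 6 8 9 11 13 15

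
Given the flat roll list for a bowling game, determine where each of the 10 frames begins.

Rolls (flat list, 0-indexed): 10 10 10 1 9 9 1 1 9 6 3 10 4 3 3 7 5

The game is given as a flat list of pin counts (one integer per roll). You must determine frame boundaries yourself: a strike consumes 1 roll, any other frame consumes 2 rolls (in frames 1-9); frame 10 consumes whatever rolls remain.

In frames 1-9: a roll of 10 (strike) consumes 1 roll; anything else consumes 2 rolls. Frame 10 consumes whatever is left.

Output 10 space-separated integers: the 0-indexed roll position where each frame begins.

Frame 1 starts at roll index 0: roll=10 (strike), consumes 1 roll
Frame 2 starts at roll index 1: roll=10 (strike), consumes 1 roll
Frame 3 starts at roll index 2: roll=10 (strike), consumes 1 roll
Frame 4 starts at roll index 3: rolls=1,9 (sum=10), consumes 2 rolls
Frame 5 starts at roll index 5: rolls=9,1 (sum=10), consumes 2 rolls
Frame 6 starts at roll index 7: rolls=1,9 (sum=10), consumes 2 rolls
Frame 7 starts at roll index 9: rolls=6,3 (sum=9), consumes 2 rolls
Frame 8 starts at roll index 11: roll=10 (strike), consumes 1 roll
Frame 9 starts at roll index 12: rolls=4,3 (sum=7), consumes 2 rolls
Frame 10 starts at roll index 14: 3 remaining rolls

Answer: 0 1 2 3 5 7 9 11 12 14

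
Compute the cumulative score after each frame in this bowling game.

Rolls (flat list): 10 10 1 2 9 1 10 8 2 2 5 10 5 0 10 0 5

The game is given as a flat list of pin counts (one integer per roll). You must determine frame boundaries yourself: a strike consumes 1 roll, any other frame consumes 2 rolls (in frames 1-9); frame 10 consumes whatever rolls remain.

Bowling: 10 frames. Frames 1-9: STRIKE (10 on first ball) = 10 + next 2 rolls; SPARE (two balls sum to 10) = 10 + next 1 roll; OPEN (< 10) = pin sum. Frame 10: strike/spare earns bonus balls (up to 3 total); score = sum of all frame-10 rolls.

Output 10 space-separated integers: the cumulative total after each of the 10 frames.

Frame 1: STRIKE. 10 + next two rolls (10+1) = 21. Cumulative: 21
Frame 2: STRIKE. 10 + next two rolls (1+2) = 13. Cumulative: 34
Frame 3: OPEN (1+2=3). Cumulative: 37
Frame 4: SPARE (9+1=10). 10 + next roll (10) = 20. Cumulative: 57
Frame 5: STRIKE. 10 + next two rolls (8+2) = 20. Cumulative: 77
Frame 6: SPARE (8+2=10). 10 + next roll (2) = 12. Cumulative: 89
Frame 7: OPEN (2+5=7). Cumulative: 96
Frame 8: STRIKE. 10 + next two rolls (5+0) = 15. Cumulative: 111
Frame 9: OPEN (5+0=5). Cumulative: 116
Frame 10: STRIKE. Sum of all frame-10 rolls (10+0+5) = 15. Cumulative: 131

Answer: 21 34 37 57 77 89 96 111 116 131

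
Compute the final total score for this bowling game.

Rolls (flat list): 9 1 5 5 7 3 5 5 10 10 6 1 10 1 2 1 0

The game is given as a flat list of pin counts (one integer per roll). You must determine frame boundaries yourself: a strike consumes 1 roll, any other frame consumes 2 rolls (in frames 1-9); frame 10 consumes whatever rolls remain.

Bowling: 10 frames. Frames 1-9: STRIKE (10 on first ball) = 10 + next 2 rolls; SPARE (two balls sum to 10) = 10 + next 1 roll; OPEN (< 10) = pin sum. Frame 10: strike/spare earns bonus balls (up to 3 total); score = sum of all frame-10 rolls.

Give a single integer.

Frame 1: SPARE (9+1=10). 10 + next roll (5) = 15. Cumulative: 15
Frame 2: SPARE (5+5=10). 10 + next roll (7) = 17. Cumulative: 32
Frame 3: SPARE (7+3=10). 10 + next roll (5) = 15. Cumulative: 47
Frame 4: SPARE (5+5=10). 10 + next roll (10) = 20. Cumulative: 67
Frame 5: STRIKE. 10 + next two rolls (10+6) = 26. Cumulative: 93
Frame 6: STRIKE. 10 + next two rolls (6+1) = 17. Cumulative: 110
Frame 7: OPEN (6+1=7). Cumulative: 117
Frame 8: STRIKE. 10 + next two rolls (1+2) = 13. Cumulative: 130
Frame 9: OPEN (1+2=3). Cumulative: 133
Frame 10: OPEN. Sum of all frame-10 rolls (1+0) = 1. Cumulative: 134

Answer: 134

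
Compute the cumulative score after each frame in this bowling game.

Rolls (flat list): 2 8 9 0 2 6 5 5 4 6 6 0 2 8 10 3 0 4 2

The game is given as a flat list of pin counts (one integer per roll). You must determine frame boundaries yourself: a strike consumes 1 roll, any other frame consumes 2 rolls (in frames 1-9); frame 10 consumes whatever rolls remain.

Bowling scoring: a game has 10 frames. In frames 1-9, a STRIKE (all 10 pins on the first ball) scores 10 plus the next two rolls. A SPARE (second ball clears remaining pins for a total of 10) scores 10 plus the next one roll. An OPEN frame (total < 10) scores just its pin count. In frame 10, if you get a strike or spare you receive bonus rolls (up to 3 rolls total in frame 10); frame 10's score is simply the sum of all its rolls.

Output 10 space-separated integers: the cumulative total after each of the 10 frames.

Frame 1: SPARE (2+8=10). 10 + next roll (9) = 19. Cumulative: 19
Frame 2: OPEN (9+0=9). Cumulative: 28
Frame 3: OPEN (2+6=8). Cumulative: 36
Frame 4: SPARE (5+5=10). 10 + next roll (4) = 14. Cumulative: 50
Frame 5: SPARE (4+6=10). 10 + next roll (6) = 16. Cumulative: 66
Frame 6: OPEN (6+0=6). Cumulative: 72
Frame 7: SPARE (2+8=10). 10 + next roll (10) = 20. Cumulative: 92
Frame 8: STRIKE. 10 + next two rolls (3+0) = 13. Cumulative: 105
Frame 9: OPEN (3+0=3). Cumulative: 108
Frame 10: OPEN. Sum of all frame-10 rolls (4+2) = 6. Cumulative: 114

Answer: 19 28 36 50 66 72 92 105 108 114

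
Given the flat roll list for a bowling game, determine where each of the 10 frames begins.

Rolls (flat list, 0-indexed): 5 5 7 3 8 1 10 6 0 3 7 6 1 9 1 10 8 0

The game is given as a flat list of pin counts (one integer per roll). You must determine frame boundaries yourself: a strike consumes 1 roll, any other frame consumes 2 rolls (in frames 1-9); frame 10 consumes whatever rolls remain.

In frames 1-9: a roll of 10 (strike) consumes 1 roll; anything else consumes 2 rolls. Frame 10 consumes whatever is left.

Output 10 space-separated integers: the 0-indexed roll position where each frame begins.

Answer: 0 2 4 6 7 9 11 13 15 16

Derivation:
Frame 1 starts at roll index 0: rolls=5,5 (sum=10), consumes 2 rolls
Frame 2 starts at roll index 2: rolls=7,3 (sum=10), consumes 2 rolls
Frame 3 starts at roll index 4: rolls=8,1 (sum=9), consumes 2 rolls
Frame 4 starts at roll index 6: roll=10 (strike), consumes 1 roll
Frame 5 starts at roll index 7: rolls=6,0 (sum=6), consumes 2 rolls
Frame 6 starts at roll index 9: rolls=3,7 (sum=10), consumes 2 rolls
Frame 7 starts at roll index 11: rolls=6,1 (sum=7), consumes 2 rolls
Frame 8 starts at roll index 13: rolls=9,1 (sum=10), consumes 2 rolls
Frame 9 starts at roll index 15: roll=10 (strike), consumes 1 roll
Frame 10 starts at roll index 16: 2 remaining rolls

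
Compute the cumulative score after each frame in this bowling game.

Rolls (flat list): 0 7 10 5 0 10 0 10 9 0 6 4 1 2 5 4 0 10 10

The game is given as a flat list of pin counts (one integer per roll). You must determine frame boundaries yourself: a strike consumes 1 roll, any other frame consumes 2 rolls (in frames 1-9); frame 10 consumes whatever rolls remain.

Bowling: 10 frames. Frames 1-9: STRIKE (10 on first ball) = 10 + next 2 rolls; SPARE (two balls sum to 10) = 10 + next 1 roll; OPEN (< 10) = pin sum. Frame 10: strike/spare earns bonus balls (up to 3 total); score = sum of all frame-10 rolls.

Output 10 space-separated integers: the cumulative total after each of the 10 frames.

Answer: 7 22 27 47 66 75 86 89 98 118

Derivation:
Frame 1: OPEN (0+7=7). Cumulative: 7
Frame 2: STRIKE. 10 + next two rolls (5+0) = 15. Cumulative: 22
Frame 3: OPEN (5+0=5). Cumulative: 27
Frame 4: STRIKE. 10 + next two rolls (0+10) = 20. Cumulative: 47
Frame 5: SPARE (0+10=10). 10 + next roll (9) = 19. Cumulative: 66
Frame 6: OPEN (9+0=9). Cumulative: 75
Frame 7: SPARE (6+4=10). 10 + next roll (1) = 11. Cumulative: 86
Frame 8: OPEN (1+2=3). Cumulative: 89
Frame 9: OPEN (5+4=9). Cumulative: 98
Frame 10: SPARE. Sum of all frame-10 rolls (0+10+10) = 20. Cumulative: 118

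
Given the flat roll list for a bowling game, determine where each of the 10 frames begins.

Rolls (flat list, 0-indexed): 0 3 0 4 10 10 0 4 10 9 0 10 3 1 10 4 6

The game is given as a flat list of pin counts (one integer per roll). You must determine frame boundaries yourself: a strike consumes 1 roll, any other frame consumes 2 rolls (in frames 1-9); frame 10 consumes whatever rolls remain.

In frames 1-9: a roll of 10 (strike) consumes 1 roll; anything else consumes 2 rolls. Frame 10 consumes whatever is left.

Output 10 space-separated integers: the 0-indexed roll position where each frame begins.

Frame 1 starts at roll index 0: rolls=0,3 (sum=3), consumes 2 rolls
Frame 2 starts at roll index 2: rolls=0,4 (sum=4), consumes 2 rolls
Frame 3 starts at roll index 4: roll=10 (strike), consumes 1 roll
Frame 4 starts at roll index 5: roll=10 (strike), consumes 1 roll
Frame 5 starts at roll index 6: rolls=0,4 (sum=4), consumes 2 rolls
Frame 6 starts at roll index 8: roll=10 (strike), consumes 1 roll
Frame 7 starts at roll index 9: rolls=9,0 (sum=9), consumes 2 rolls
Frame 8 starts at roll index 11: roll=10 (strike), consumes 1 roll
Frame 9 starts at roll index 12: rolls=3,1 (sum=4), consumes 2 rolls
Frame 10 starts at roll index 14: 3 remaining rolls

Answer: 0 2 4 5 6 8 9 11 12 14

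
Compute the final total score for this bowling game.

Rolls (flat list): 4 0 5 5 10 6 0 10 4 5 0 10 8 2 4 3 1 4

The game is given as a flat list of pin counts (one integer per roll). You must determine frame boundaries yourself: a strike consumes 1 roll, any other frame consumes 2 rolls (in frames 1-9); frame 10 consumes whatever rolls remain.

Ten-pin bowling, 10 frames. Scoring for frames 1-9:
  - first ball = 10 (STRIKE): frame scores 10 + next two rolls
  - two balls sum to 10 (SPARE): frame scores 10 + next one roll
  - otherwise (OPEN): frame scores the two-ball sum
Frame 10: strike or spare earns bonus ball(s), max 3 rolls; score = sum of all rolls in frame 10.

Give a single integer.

Answer: 118

Derivation:
Frame 1: OPEN (4+0=4). Cumulative: 4
Frame 2: SPARE (5+5=10). 10 + next roll (10) = 20. Cumulative: 24
Frame 3: STRIKE. 10 + next two rolls (6+0) = 16. Cumulative: 40
Frame 4: OPEN (6+0=6). Cumulative: 46
Frame 5: STRIKE. 10 + next two rolls (4+5) = 19. Cumulative: 65
Frame 6: OPEN (4+5=9). Cumulative: 74
Frame 7: SPARE (0+10=10). 10 + next roll (8) = 18. Cumulative: 92
Frame 8: SPARE (8+2=10). 10 + next roll (4) = 14. Cumulative: 106
Frame 9: OPEN (4+3=7). Cumulative: 113
Frame 10: OPEN. Sum of all frame-10 rolls (1+4) = 5. Cumulative: 118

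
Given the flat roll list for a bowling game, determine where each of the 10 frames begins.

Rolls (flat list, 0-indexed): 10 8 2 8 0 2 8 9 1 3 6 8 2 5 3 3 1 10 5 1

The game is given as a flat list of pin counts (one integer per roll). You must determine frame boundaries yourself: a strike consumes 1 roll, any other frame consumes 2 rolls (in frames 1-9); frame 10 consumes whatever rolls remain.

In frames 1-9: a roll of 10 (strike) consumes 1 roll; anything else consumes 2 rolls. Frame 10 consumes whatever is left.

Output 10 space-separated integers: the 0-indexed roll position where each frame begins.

Answer: 0 1 3 5 7 9 11 13 15 17

Derivation:
Frame 1 starts at roll index 0: roll=10 (strike), consumes 1 roll
Frame 2 starts at roll index 1: rolls=8,2 (sum=10), consumes 2 rolls
Frame 3 starts at roll index 3: rolls=8,0 (sum=8), consumes 2 rolls
Frame 4 starts at roll index 5: rolls=2,8 (sum=10), consumes 2 rolls
Frame 5 starts at roll index 7: rolls=9,1 (sum=10), consumes 2 rolls
Frame 6 starts at roll index 9: rolls=3,6 (sum=9), consumes 2 rolls
Frame 7 starts at roll index 11: rolls=8,2 (sum=10), consumes 2 rolls
Frame 8 starts at roll index 13: rolls=5,3 (sum=8), consumes 2 rolls
Frame 9 starts at roll index 15: rolls=3,1 (sum=4), consumes 2 rolls
Frame 10 starts at roll index 17: 3 remaining rolls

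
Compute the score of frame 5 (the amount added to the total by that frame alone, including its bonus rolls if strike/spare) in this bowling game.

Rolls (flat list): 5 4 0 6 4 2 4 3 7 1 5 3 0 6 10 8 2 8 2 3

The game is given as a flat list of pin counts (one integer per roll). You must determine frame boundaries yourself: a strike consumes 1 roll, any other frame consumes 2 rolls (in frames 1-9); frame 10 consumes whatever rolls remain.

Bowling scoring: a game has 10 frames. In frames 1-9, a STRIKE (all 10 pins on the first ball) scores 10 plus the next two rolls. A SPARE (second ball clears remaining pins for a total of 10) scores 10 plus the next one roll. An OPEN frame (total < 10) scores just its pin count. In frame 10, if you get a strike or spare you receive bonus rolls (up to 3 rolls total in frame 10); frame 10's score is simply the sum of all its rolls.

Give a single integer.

Frame 1: OPEN (5+4=9). Cumulative: 9
Frame 2: OPEN (0+6=6). Cumulative: 15
Frame 3: OPEN (4+2=6). Cumulative: 21
Frame 4: OPEN (4+3=7). Cumulative: 28
Frame 5: OPEN (7+1=8). Cumulative: 36
Frame 6: OPEN (5+3=8). Cumulative: 44
Frame 7: OPEN (0+6=6). Cumulative: 50

Answer: 8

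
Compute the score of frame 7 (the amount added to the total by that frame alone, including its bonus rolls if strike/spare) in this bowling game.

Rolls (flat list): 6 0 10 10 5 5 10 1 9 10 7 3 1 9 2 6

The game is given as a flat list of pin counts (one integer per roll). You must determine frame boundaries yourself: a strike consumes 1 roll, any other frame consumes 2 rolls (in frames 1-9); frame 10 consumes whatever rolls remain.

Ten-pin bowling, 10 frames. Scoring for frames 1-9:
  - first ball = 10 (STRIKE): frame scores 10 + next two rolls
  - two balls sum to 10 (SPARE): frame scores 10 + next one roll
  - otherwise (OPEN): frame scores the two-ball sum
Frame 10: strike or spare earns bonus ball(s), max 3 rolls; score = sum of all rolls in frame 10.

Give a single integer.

Answer: 20

Derivation:
Frame 1: OPEN (6+0=6). Cumulative: 6
Frame 2: STRIKE. 10 + next two rolls (10+5) = 25. Cumulative: 31
Frame 3: STRIKE. 10 + next two rolls (5+5) = 20. Cumulative: 51
Frame 4: SPARE (5+5=10). 10 + next roll (10) = 20. Cumulative: 71
Frame 5: STRIKE. 10 + next two rolls (1+9) = 20. Cumulative: 91
Frame 6: SPARE (1+9=10). 10 + next roll (10) = 20. Cumulative: 111
Frame 7: STRIKE. 10 + next two rolls (7+3) = 20. Cumulative: 131
Frame 8: SPARE (7+3=10). 10 + next roll (1) = 11. Cumulative: 142
Frame 9: SPARE (1+9=10). 10 + next roll (2) = 12. Cumulative: 154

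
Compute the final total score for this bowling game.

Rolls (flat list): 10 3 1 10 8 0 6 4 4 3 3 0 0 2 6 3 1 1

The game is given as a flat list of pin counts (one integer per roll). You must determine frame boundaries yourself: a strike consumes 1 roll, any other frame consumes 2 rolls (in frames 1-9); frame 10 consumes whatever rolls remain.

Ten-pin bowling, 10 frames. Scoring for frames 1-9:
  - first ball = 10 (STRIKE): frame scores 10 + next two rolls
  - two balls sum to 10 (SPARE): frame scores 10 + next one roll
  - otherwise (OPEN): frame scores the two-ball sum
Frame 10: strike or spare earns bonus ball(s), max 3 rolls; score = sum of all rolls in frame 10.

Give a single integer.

Answer: 81

Derivation:
Frame 1: STRIKE. 10 + next two rolls (3+1) = 14. Cumulative: 14
Frame 2: OPEN (3+1=4). Cumulative: 18
Frame 3: STRIKE. 10 + next two rolls (8+0) = 18. Cumulative: 36
Frame 4: OPEN (8+0=8). Cumulative: 44
Frame 5: SPARE (6+4=10). 10 + next roll (4) = 14. Cumulative: 58
Frame 6: OPEN (4+3=7). Cumulative: 65
Frame 7: OPEN (3+0=3). Cumulative: 68
Frame 8: OPEN (0+2=2). Cumulative: 70
Frame 9: OPEN (6+3=9). Cumulative: 79
Frame 10: OPEN. Sum of all frame-10 rolls (1+1) = 2. Cumulative: 81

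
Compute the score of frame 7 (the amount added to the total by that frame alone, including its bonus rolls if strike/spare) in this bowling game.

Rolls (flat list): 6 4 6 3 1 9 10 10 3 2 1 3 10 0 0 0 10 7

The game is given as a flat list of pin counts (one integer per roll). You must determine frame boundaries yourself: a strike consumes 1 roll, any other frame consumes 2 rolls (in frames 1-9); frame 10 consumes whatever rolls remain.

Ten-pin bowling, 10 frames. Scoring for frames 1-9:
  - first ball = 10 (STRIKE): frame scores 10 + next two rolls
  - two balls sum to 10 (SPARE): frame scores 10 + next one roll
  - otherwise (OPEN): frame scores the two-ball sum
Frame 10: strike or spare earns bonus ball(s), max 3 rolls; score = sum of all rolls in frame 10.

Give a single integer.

Frame 1: SPARE (6+4=10). 10 + next roll (6) = 16. Cumulative: 16
Frame 2: OPEN (6+3=9). Cumulative: 25
Frame 3: SPARE (1+9=10). 10 + next roll (10) = 20. Cumulative: 45
Frame 4: STRIKE. 10 + next two rolls (10+3) = 23. Cumulative: 68
Frame 5: STRIKE. 10 + next two rolls (3+2) = 15. Cumulative: 83
Frame 6: OPEN (3+2=5). Cumulative: 88
Frame 7: OPEN (1+3=4). Cumulative: 92
Frame 8: STRIKE. 10 + next two rolls (0+0) = 10. Cumulative: 102
Frame 9: OPEN (0+0=0). Cumulative: 102

Answer: 4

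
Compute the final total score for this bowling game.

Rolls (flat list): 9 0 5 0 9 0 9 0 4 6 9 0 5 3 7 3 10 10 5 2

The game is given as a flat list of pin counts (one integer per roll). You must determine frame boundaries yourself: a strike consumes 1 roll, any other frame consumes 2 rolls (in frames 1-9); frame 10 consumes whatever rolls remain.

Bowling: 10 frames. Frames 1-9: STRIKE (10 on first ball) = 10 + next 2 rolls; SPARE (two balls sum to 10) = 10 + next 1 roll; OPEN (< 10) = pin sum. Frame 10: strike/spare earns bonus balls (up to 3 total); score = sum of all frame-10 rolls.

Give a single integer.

Frame 1: OPEN (9+0=9). Cumulative: 9
Frame 2: OPEN (5+0=5). Cumulative: 14
Frame 3: OPEN (9+0=9). Cumulative: 23
Frame 4: OPEN (9+0=9). Cumulative: 32
Frame 5: SPARE (4+6=10). 10 + next roll (9) = 19. Cumulative: 51
Frame 6: OPEN (9+0=9). Cumulative: 60
Frame 7: OPEN (5+3=8). Cumulative: 68
Frame 8: SPARE (7+3=10). 10 + next roll (10) = 20. Cumulative: 88
Frame 9: STRIKE. 10 + next two rolls (10+5) = 25. Cumulative: 113
Frame 10: STRIKE. Sum of all frame-10 rolls (10+5+2) = 17. Cumulative: 130

Answer: 130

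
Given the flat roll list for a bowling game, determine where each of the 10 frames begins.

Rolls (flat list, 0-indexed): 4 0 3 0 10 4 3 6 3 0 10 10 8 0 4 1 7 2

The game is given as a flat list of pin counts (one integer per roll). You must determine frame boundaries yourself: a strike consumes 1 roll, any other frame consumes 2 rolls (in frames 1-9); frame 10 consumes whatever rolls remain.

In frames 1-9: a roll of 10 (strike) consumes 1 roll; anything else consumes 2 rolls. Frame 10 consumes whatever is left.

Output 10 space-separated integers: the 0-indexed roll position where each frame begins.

Answer: 0 2 4 5 7 9 11 12 14 16

Derivation:
Frame 1 starts at roll index 0: rolls=4,0 (sum=4), consumes 2 rolls
Frame 2 starts at roll index 2: rolls=3,0 (sum=3), consumes 2 rolls
Frame 3 starts at roll index 4: roll=10 (strike), consumes 1 roll
Frame 4 starts at roll index 5: rolls=4,3 (sum=7), consumes 2 rolls
Frame 5 starts at roll index 7: rolls=6,3 (sum=9), consumes 2 rolls
Frame 6 starts at roll index 9: rolls=0,10 (sum=10), consumes 2 rolls
Frame 7 starts at roll index 11: roll=10 (strike), consumes 1 roll
Frame 8 starts at roll index 12: rolls=8,0 (sum=8), consumes 2 rolls
Frame 9 starts at roll index 14: rolls=4,1 (sum=5), consumes 2 rolls
Frame 10 starts at roll index 16: 2 remaining rolls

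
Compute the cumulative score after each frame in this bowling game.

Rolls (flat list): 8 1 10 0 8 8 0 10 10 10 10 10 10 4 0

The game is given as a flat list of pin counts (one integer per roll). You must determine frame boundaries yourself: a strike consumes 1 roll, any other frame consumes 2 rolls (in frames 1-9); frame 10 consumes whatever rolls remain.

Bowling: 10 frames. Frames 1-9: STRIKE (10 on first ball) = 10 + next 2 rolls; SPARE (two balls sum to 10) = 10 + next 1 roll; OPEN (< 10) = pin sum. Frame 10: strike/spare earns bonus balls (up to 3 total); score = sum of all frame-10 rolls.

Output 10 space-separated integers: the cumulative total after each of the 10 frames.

Frame 1: OPEN (8+1=9). Cumulative: 9
Frame 2: STRIKE. 10 + next two rolls (0+8) = 18. Cumulative: 27
Frame 3: OPEN (0+8=8). Cumulative: 35
Frame 4: OPEN (8+0=8). Cumulative: 43
Frame 5: STRIKE. 10 + next two rolls (10+10) = 30. Cumulative: 73
Frame 6: STRIKE. 10 + next two rolls (10+10) = 30. Cumulative: 103
Frame 7: STRIKE. 10 + next two rolls (10+10) = 30. Cumulative: 133
Frame 8: STRIKE. 10 + next two rolls (10+10) = 30. Cumulative: 163
Frame 9: STRIKE. 10 + next two rolls (10+4) = 24. Cumulative: 187
Frame 10: STRIKE. Sum of all frame-10 rolls (10+4+0) = 14. Cumulative: 201

Answer: 9 27 35 43 73 103 133 163 187 201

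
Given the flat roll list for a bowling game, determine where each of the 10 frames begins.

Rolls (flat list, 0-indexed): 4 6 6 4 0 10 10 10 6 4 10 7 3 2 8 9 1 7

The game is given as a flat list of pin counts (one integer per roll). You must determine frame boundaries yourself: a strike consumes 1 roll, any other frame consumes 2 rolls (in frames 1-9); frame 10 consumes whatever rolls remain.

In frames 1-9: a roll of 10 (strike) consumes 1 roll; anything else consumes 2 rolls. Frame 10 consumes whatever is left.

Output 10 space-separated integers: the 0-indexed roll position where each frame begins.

Answer: 0 2 4 6 7 8 10 11 13 15

Derivation:
Frame 1 starts at roll index 0: rolls=4,6 (sum=10), consumes 2 rolls
Frame 2 starts at roll index 2: rolls=6,4 (sum=10), consumes 2 rolls
Frame 3 starts at roll index 4: rolls=0,10 (sum=10), consumes 2 rolls
Frame 4 starts at roll index 6: roll=10 (strike), consumes 1 roll
Frame 5 starts at roll index 7: roll=10 (strike), consumes 1 roll
Frame 6 starts at roll index 8: rolls=6,4 (sum=10), consumes 2 rolls
Frame 7 starts at roll index 10: roll=10 (strike), consumes 1 roll
Frame 8 starts at roll index 11: rolls=7,3 (sum=10), consumes 2 rolls
Frame 9 starts at roll index 13: rolls=2,8 (sum=10), consumes 2 rolls
Frame 10 starts at roll index 15: 3 remaining rolls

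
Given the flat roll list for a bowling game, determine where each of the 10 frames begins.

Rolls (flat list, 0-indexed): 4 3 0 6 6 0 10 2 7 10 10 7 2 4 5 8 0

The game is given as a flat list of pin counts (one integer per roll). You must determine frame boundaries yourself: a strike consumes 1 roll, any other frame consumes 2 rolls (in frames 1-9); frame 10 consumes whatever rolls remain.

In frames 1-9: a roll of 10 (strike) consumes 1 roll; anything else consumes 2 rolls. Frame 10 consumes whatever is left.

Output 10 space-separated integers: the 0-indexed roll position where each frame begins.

Frame 1 starts at roll index 0: rolls=4,3 (sum=7), consumes 2 rolls
Frame 2 starts at roll index 2: rolls=0,6 (sum=6), consumes 2 rolls
Frame 3 starts at roll index 4: rolls=6,0 (sum=6), consumes 2 rolls
Frame 4 starts at roll index 6: roll=10 (strike), consumes 1 roll
Frame 5 starts at roll index 7: rolls=2,7 (sum=9), consumes 2 rolls
Frame 6 starts at roll index 9: roll=10 (strike), consumes 1 roll
Frame 7 starts at roll index 10: roll=10 (strike), consumes 1 roll
Frame 8 starts at roll index 11: rolls=7,2 (sum=9), consumes 2 rolls
Frame 9 starts at roll index 13: rolls=4,5 (sum=9), consumes 2 rolls
Frame 10 starts at roll index 15: 2 remaining rolls

Answer: 0 2 4 6 7 9 10 11 13 15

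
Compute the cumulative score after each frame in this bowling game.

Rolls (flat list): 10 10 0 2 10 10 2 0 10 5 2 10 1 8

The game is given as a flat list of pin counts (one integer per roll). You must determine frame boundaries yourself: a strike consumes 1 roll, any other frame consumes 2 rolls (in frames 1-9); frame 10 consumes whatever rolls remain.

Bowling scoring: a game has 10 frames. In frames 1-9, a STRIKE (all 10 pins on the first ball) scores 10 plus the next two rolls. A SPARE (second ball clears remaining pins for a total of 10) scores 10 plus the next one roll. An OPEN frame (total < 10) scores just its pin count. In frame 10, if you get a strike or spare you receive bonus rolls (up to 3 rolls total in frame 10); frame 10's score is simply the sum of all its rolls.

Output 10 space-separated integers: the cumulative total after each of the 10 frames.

Frame 1: STRIKE. 10 + next two rolls (10+0) = 20. Cumulative: 20
Frame 2: STRIKE. 10 + next two rolls (0+2) = 12. Cumulative: 32
Frame 3: OPEN (0+2=2). Cumulative: 34
Frame 4: STRIKE. 10 + next two rolls (10+2) = 22. Cumulative: 56
Frame 5: STRIKE. 10 + next two rolls (2+0) = 12. Cumulative: 68
Frame 6: OPEN (2+0=2). Cumulative: 70
Frame 7: STRIKE. 10 + next two rolls (5+2) = 17. Cumulative: 87
Frame 8: OPEN (5+2=7). Cumulative: 94
Frame 9: STRIKE. 10 + next two rolls (1+8) = 19. Cumulative: 113
Frame 10: OPEN. Sum of all frame-10 rolls (1+8) = 9. Cumulative: 122

Answer: 20 32 34 56 68 70 87 94 113 122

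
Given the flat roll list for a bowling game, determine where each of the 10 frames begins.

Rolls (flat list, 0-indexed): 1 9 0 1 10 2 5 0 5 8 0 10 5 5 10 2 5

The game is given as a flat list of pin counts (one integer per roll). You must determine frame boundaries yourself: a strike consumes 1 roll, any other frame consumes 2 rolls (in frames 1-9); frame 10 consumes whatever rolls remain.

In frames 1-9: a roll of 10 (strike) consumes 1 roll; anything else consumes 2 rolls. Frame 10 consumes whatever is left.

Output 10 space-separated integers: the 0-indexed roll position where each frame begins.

Answer: 0 2 4 5 7 9 11 12 14 15

Derivation:
Frame 1 starts at roll index 0: rolls=1,9 (sum=10), consumes 2 rolls
Frame 2 starts at roll index 2: rolls=0,1 (sum=1), consumes 2 rolls
Frame 3 starts at roll index 4: roll=10 (strike), consumes 1 roll
Frame 4 starts at roll index 5: rolls=2,5 (sum=7), consumes 2 rolls
Frame 5 starts at roll index 7: rolls=0,5 (sum=5), consumes 2 rolls
Frame 6 starts at roll index 9: rolls=8,0 (sum=8), consumes 2 rolls
Frame 7 starts at roll index 11: roll=10 (strike), consumes 1 roll
Frame 8 starts at roll index 12: rolls=5,5 (sum=10), consumes 2 rolls
Frame 9 starts at roll index 14: roll=10 (strike), consumes 1 roll
Frame 10 starts at roll index 15: 2 remaining rolls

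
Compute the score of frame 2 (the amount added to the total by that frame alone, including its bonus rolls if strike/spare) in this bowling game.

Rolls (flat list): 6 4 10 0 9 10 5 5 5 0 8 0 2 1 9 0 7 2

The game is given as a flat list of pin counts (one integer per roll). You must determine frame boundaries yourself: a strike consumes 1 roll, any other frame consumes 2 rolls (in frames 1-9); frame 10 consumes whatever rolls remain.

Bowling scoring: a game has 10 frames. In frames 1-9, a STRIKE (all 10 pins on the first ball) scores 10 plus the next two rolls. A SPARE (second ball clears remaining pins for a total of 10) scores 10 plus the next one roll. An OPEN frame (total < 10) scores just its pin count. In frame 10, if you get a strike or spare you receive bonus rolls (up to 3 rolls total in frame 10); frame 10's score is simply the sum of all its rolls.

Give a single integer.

Frame 1: SPARE (6+4=10). 10 + next roll (10) = 20. Cumulative: 20
Frame 2: STRIKE. 10 + next two rolls (0+9) = 19. Cumulative: 39
Frame 3: OPEN (0+9=9). Cumulative: 48
Frame 4: STRIKE. 10 + next two rolls (5+5) = 20. Cumulative: 68

Answer: 19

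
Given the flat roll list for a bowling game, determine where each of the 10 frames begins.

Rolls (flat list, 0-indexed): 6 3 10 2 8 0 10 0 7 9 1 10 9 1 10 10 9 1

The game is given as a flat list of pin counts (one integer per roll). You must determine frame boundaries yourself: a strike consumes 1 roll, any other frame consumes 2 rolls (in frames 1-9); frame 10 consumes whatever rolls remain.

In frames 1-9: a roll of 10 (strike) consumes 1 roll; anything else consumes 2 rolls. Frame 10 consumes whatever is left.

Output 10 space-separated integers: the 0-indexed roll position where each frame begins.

Frame 1 starts at roll index 0: rolls=6,3 (sum=9), consumes 2 rolls
Frame 2 starts at roll index 2: roll=10 (strike), consumes 1 roll
Frame 3 starts at roll index 3: rolls=2,8 (sum=10), consumes 2 rolls
Frame 4 starts at roll index 5: rolls=0,10 (sum=10), consumes 2 rolls
Frame 5 starts at roll index 7: rolls=0,7 (sum=7), consumes 2 rolls
Frame 6 starts at roll index 9: rolls=9,1 (sum=10), consumes 2 rolls
Frame 7 starts at roll index 11: roll=10 (strike), consumes 1 roll
Frame 8 starts at roll index 12: rolls=9,1 (sum=10), consumes 2 rolls
Frame 9 starts at roll index 14: roll=10 (strike), consumes 1 roll
Frame 10 starts at roll index 15: 3 remaining rolls

Answer: 0 2 3 5 7 9 11 12 14 15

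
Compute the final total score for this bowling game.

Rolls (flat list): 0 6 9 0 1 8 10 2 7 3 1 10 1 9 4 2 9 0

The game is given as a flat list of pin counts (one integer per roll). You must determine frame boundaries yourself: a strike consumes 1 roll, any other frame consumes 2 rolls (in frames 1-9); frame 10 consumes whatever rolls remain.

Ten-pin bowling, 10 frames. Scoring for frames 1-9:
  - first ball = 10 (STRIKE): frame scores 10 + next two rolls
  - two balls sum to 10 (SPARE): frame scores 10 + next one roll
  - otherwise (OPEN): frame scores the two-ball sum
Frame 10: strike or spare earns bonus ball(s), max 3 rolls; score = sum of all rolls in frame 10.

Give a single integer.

Frame 1: OPEN (0+6=6). Cumulative: 6
Frame 2: OPEN (9+0=9). Cumulative: 15
Frame 3: OPEN (1+8=9). Cumulative: 24
Frame 4: STRIKE. 10 + next two rolls (2+7) = 19. Cumulative: 43
Frame 5: OPEN (2+7=9). Cumulative: 52
Frame 6: OPEN (3+1=4). Cumulative: 56
Frame 7: STRIKE. 10 + next two rolls (1+9) = 20. Cumulative: 76
Frame 8: SPARE (1+9=10). 10 + next roll (4) = 14. Cumulative: 90
Frame 9: OPEN (4+2=6). Cumulative: 96
Frame 10: OPEN. Sum of all frame-10 rolls (9+0) = 9. Cumulative: 105

Answer: 105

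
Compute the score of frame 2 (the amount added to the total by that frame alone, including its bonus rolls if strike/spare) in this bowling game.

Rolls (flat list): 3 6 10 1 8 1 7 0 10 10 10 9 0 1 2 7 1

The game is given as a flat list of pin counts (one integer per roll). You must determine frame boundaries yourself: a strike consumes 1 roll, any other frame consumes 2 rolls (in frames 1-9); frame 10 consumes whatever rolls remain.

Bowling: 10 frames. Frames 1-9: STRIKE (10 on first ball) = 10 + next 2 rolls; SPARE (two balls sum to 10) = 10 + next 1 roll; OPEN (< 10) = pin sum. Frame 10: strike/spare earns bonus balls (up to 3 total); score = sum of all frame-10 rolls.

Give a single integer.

Frame 1: OPEN (3+6=9). Cumulative: 9
Frame 2: STRIKE. 10 + next two rolls (1+8) = 19. Cumulative: 28
Frame 3: OPEN (1+8=9). Cumulative: 37
Frame 4: OPEN (1+7=8). Cumulative: 45

Answer: 19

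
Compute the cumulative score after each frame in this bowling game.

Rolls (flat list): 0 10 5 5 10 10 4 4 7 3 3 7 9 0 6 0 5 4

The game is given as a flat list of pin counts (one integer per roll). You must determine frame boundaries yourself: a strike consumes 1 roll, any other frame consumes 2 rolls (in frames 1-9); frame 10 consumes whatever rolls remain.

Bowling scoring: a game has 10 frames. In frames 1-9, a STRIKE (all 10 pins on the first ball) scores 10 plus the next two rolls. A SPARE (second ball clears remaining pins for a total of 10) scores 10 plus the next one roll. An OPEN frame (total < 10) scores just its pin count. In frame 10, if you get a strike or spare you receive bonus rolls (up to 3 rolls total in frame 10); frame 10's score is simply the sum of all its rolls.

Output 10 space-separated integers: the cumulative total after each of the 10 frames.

Frame 1: SPARE (0+10=10). 10 + next roll (5) = 15. Cumulative: 15
Frame 2: SPARE (5+5=10). 10 + next roll (10) = 20. Cumulative: 35
Frame 3: STRIKE. 10 + next two rolls (10+4) = 24. Cumulative: 59
Frame 4: STRIKE. 10 + next two rolls (4+4) = 18. Cumulative: 77
Frame 5: OPEN (4+4=8). Cumulative: 85
Frame 6: SPARE (7+3=10). 10 + next roll (3) = 13. Cumulative: 98
Frame 7: SPARE (3+7=10). 10 + next roll (9) = 19. Cumulative: 117
Frame 8: OPEN (9+0=9). Cumulative: 126
Frame 9: OPEN (6+0=6). Cumulative: 132
Frame 10: OPEN. Sum of all frame-10 rolls (5+4) = 9. Cumulative: 141

Answer: 15 35 59 77 85 98 117 126 132 141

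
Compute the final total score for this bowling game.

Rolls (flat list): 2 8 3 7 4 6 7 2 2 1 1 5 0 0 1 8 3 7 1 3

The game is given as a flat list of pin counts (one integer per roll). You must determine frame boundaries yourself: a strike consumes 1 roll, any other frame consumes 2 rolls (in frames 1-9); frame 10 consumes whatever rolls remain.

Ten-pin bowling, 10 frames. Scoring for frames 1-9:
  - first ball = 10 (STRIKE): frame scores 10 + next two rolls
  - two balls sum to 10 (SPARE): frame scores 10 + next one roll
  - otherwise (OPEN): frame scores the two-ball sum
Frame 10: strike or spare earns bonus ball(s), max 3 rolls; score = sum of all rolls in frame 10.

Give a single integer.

Frame 1: SPARE (2+8=10). 10 + next roll (3) = 13. Cumulative: 13
Frame 2: SPARE (3+7=10). 10 + next roll (4) = 14. Cumulative: 27
Frame 3: SPARE (4+6=10). 10 + next roll (7) = 17. Cumulative: 44
Frame 4: OPEN (7+2=9). Cumulative: 53
Frame 5: OPEN (2+1=3). Cumulative: 56
Frame 6: OPEN (1+5=6). Cumulative: 62
Frame 7: OPEN (0+0=0). Cumulative: 62
Frame 8: OPEN (1+8=9). Cumulative: 71
Frame 9: SPARE (3+7=10). 10 + next roll (1) = 11. Cumulative: 82
Frame 10: OPEN. Sum of all frame-10 rolls (1+3) = 4. Cumulative: 86

Answer: 86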